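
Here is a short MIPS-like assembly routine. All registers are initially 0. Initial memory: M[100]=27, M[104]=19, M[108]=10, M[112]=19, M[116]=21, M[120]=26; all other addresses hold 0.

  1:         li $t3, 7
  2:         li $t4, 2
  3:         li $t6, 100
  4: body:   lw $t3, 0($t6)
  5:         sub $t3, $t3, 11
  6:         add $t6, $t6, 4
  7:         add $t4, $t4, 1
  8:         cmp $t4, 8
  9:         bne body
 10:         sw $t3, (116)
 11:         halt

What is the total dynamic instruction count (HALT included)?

li $t3, 7 → $t3=7
li $t4, 2 → $t4=2
li $t6, 100 → $t6=100
lw $t3, 0($t6) → $t3=M[100]=27
sub $t3, $t3, 11 → $t3=27-11=16
add $t6, $t6, 4 → $t6=100+4=104
add $t4, $t4, 1 → $t4=2+1=3
cmp $t4, 8  (cmp 3,8)
bne body: taken
lw $t3, 0($t6) → $t3=M[104]=19
sub $t3, $t3, 11 → $t3=19-11=8
add $t6, $t6, 4 → $t6=104+4=108
add $t4, $t4, 1 → $t4=3+1=4
cmp $t4, 8  (cmp 4,8)
bne body: taken
lw $t3, 0($t6) → $t3=M[108]=10
sub $t3, $t3, 11 → $t3=10-11=-1
add $t6, $t6, 4 → $t6=108+4=112
add $t4, $t4, 1 → $t4=4+1=5
cmp $t4, 8  (cmp 5,8)
bne body: taken
lw $t3, 0($t6) → $t3=M[112]=19
sub $t3, $t3, 11 → $t3=19-11=8
add $t6, $t6, 4 → $t6=112+4=116
add $t4, $t4, 1 → $t4=5+1=6
cmp $t4, 8  (cmp 6,8)
bne body: taken
lw $t3, 0($t6) → $t3=M[116]=21
sub $t3, $t3, 11 → $t3=21-11=10
add $t6, $t6, 4 → $t6=116+4=120
add $t4, $t4, 1 → $t4=6+1=7
cmp $t4, 8  (cmp 7,8)
bne body: taken
lw $t3, 0($t6) → $t3=M[120]=26
sub $t3, $t3, 11 → $t3=26-11=15
add $t6, $t6, 4 → $t6=120+4=124
add $t4, $t4, 1 → $t4=7+1=8
cmp $t4, 8  (cmp 8,8)
bne body: not taken
sw $t3, (116) → M[116]=15
halt.
Total executed instructions: 41.

41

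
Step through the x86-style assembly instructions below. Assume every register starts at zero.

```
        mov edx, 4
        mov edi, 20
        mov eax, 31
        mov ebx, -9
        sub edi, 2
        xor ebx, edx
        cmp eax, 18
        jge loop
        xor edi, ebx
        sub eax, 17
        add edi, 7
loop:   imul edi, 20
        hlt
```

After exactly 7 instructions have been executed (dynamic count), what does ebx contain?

after mov edx, 4: edx=4
after mov edi, 20: edi=20
after mov eax, 31: eax=31
after mov ebx, -9: ebx=-9
after sub edi, 2: edi=20-2=18
after xor ebx, edx: ebx=(-9)^4=-13
cmp eax, 18  (cmp 31,18)
After step 7: ebx = -13.

-13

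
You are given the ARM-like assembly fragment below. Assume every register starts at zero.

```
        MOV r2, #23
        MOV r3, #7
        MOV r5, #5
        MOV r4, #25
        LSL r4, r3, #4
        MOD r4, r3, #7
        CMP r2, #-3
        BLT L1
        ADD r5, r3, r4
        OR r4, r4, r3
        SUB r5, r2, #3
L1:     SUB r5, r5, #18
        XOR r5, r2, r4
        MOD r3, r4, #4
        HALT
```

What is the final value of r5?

16

MOV r2, #23 → r2=23
MOV r3, #7 → r3=7
MOV r5, #5 → r5=5
MOV r4, #25 → r4=25
LSL r4, r3, #4 → r4=7<<4=112
MOD r4, r3, #7 → r4=7%7=0
CMP r2, #-3  (cmp 23,-3)
BLT L1: not taken
ADD r5, r3, r4 → r5=7+0=7
OR r4, r4, r3 → r4=0|7=7
SUB r5, r2, #3 → r5=23-3=20
SUB r5, r5, #18 → r5=20-18=2
XOR r5, r2, r4 → r5=23^7=16
MOD r3, r4, #4 → r3=7%4=3
halt.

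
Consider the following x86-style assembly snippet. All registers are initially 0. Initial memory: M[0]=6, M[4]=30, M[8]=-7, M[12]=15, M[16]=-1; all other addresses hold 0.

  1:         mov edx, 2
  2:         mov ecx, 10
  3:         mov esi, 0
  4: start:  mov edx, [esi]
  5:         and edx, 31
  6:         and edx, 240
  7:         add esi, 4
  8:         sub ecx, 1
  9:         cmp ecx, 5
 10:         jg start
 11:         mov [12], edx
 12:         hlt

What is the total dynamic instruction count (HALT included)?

mov edx, 2 → edx=2
mov ecx, 10 → ecx=10
mov esi, 0 → esi=0
mov edx, [esi] → edx=M[0]=6
and edx, 31 → edx=6&31=6
and edx, 240 → edx=6&240=0
add esi, 4 → esi=0+4=4
sub ecx, 1 → ecx=10-1=9
cmp ecx, 5  (cmp 9,5)
jg start: taken
mov edx, [esi] → edx=M[4]=30
and edx, 31 → edx=30&31=30
and edx, 240 → edx=30&240=16
add esi, 4 → esi=4+4=8
sub ecx, 1 → ecx=9-1=8
cmp ecx, 5  (cmp 8,5)
jg start: taken
mov edx, [esi] → edx=M[8]=-7
and edx, 31 → edx=(-7)&31=25
and edx, 240 → edx=25&240=16
add esi, 4 → esi=8+4=12
sub ecx, 1 → ecx=8-1=7
cmp ecx, 5  (cmp 7,5)
jg start: taken
mov edx, [esi] → edx=M[12]=15
and edx, 31 → edx=15&31=15
and edx, 240 → edx=15&240=0
add esi, 4 → esi=12+4=16
sub ecx, 1 → ecx=7-1=6
cmp ecx, 5  (cmp 6,5)
jg start: taken
mov edx, [esi] → edx=M[16]=-1
and edx, 31 → edx=(-1)&31=31
and edx, 240 → edx=31&240=16
add esi, 4 → esi=16+4=20
sub ecx, 1 → ecx=6-1=5
cmp ecx, 5  (cmp 5,5)
jg start: not taken
mov [12], edx → M[12]=16
halt.
Total executed instructions: 40.

40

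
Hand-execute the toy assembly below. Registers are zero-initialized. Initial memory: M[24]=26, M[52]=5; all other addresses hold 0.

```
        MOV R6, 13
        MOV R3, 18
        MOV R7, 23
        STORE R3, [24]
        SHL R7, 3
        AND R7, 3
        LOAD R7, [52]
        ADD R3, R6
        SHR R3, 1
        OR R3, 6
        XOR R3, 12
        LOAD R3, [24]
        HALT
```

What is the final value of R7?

R6=13
R3=18
R7=23
STORE R3, [24] → M[24]=18
R7=23<<3=184
R7=184&3=0
R7=M[52]=5
R3=18+13=31
R3=31>>1=15
R3=15|6=15
R3=15^12=3
R3=M[24]=18
halt.

5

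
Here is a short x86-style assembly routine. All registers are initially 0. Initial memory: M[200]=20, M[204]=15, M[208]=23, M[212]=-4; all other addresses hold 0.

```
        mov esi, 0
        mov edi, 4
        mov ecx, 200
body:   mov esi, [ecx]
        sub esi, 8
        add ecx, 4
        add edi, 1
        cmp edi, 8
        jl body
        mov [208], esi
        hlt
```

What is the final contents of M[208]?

esi=0
edi=4
ecx=200
esi=M[200]=20
esi=20-8=12
ecx=200+4=204
edi=4+1=5
cmp edi, 8  (cmp 5,8)
jl body: taken
esi=M[204]=15
esi=15-8=7
ecx=204+4=208
edi=5+1=6
cmp edi, 8  (cmp 6,8)
jl body: taken
esi=M[208]=23
esi=23-8=15
ecx=208+4=212
edi=6+1=7
cmp edi, 8  (cmp 7,8)
jl body: taken
esi=M[212]=-4
esi=(-4)-8=-12
ecx=212+4=216
edi=7+1=8
cmp edi, 8  (cmp 8,8)
jl body: not taken
mov [208], esi → M[208]=-12
halt.

-12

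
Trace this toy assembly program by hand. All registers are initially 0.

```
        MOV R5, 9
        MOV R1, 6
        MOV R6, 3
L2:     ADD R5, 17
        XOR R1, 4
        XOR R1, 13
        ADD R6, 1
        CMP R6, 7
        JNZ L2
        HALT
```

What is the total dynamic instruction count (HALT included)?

28

R5=9
R1=6
R6=3
R5=9+17=26
R1=6^4=2
R1=2^13=15
R6=3+1=4
CMP R6, 7  (cmp 4,7)
JNZ L2: taken
R5=26+17=43
R1=15^4=11
R1=11^13=6
R6=4+1=5
CMP R6, 7  (cmp 5,7)
JNZ L2: taken
R5=43+17=60
R1=6^4=2
R1=2^13=15
R6=5+1=6
CMP R6, 7  (cmp 6,7)
JNZ L2: taken
R5=60+17=77
R1=15^4=11
R1=11^13=6
R6=6+1=7
CMP R6, 7  (cmp 7,7)
JNZ L2: not taken
halt.
Total executed instructions: 28.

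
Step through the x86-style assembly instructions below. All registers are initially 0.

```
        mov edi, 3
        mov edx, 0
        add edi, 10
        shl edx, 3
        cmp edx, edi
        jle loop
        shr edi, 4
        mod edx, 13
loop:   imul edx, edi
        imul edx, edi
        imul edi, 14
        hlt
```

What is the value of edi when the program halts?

182

mov edi, 3 → edi=3
mov edx, 0 → edx=0
add edi, 10 → edi=3+10=13
shl edx, 3 → edx=0<<3=0
cmp edx, edi  (cmp 0,13)
jle loop: taken
imul edx, edi → edx=0*13=0
imul edx, edi → edx=0*13=0
imul edi, 14 → edi=13*14=182
halt.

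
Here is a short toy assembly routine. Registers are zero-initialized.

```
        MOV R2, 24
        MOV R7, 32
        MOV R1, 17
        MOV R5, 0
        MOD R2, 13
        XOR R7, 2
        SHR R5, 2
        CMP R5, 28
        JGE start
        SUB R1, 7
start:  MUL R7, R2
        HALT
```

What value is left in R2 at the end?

R2=24
R7=32
R1=17
R5=0
R2=24%13=11
R7=32^2=34
R5=0>>2=0
CMP R5, 28  (cmp 0,28)
JGE start: not taken
R1=17-7=10
R7=34*11=374
halt.

11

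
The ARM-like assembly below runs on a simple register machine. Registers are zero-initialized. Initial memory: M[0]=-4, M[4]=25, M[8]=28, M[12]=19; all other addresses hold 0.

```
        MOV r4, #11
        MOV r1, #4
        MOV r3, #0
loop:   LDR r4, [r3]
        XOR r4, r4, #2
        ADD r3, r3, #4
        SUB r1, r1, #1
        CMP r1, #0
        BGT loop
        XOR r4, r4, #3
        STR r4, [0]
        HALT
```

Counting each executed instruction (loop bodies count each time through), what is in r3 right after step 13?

r4=11
r1=4
r3=0
r4=M[0]=-4
r4=(-4)^2=-2
r3=0+4=4
r1=4-1=3
CMP r1, #0  (cmp 3,0)
BGT loop: taken
r4=M[4]=25
r4=25^2=27
r3=4+4=8
r1=3-1=2
After step 13: r3 = 8.

8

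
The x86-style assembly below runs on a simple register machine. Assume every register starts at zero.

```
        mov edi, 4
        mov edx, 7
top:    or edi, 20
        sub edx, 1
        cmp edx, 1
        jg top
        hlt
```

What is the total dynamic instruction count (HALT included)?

edi=4
edx=7
edi=4|20=20
edx=7-1=6
cmp edx, 1  (cmp 6,1)
jg top: taken
edi=20|20=20
edx=6-1=5
cmp edx, 1  (cmp 5,1)
jg top: taken
edi=20|20=20
edx=5-1=4
cmp edx, 1  (cmp 4,1)
jg top: taken
edi=20|20=20
edx=4-1=3
cmp edx, 1  (cmp 3,1)
jg top: taken
edi=20|20=20
edx=3-1=2
cmp edx, 1  (cmp 2,1)
jg top: taken
edi=20|20=20
edx=2-1=1
cmp edx, 1  (cmp 1,1)
jg top: not taken
halt.
Total executed instructions: 27.

27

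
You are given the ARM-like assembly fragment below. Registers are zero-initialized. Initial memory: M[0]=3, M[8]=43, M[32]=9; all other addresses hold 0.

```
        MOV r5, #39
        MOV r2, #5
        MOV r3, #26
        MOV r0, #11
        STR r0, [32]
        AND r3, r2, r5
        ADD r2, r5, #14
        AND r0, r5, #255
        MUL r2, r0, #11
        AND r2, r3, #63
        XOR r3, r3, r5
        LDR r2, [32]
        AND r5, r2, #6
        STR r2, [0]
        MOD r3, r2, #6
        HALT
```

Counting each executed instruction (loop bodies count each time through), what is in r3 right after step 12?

after MOV r5, #39: r5=39
after MOV r2, #5: r2=5
after MOV r3, #26: r3=26
after MOV r0, #11: r0=11
STR r0, [32] → M[32]=11
after AND r3, r2, r5: r3=5&39=5
after ADD r2, r5, #14: r2=39+14=53
after AND r0, r5, #255: r0=39&255=39
after MUL r2, r0, #11: r2=39*11=429
after AND r2, r3, #63: r2=5&63=5
after XOR r3, r3, r5: r3=5^39=34
after LDR r2, [32]: r2=M[32]=11
After step 12: r3 = 34.

34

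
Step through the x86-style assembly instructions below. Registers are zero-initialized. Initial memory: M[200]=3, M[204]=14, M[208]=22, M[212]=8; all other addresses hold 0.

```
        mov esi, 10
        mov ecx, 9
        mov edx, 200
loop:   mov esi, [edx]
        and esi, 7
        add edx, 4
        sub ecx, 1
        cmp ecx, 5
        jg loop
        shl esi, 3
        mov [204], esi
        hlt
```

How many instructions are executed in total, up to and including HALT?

30

mov esi, 10 → esi=10
mov ecx, 9 → ecx=9
mov edx, 200 → edx=200
mov esi, [edx] → esi=M[200]=3
and esi, 7 → esi=3&7=3
add edx, 4 → edx=200+4=204
sub ecx, 1 → ecx=9-1=8
cmp ecx, 5  (cmp 8,5)
jg loop: taken
mov esi, [edx] → esi=M[204]=14
and esi, 7 → esi=14&7=6
add edx, 4 → edx=204+4=208
sub ecx, 1 → ecx=8-1=7
cmp ecx, 5  (cmp 7,5)
jg loop: taken
mov esi, [edx] → esi=M[208]=22
and esi, 7 → esi=22&7=6
add edx, 4 → edx=208+4=212
sub ecx, 1 → ecx=7-1=6
cmp ecx, 5  (cmp 6,5)
jg loop: taken
mov esi, [edx] → esi=M[212]=8
and esi, 7 → esi=8&7=0
add edx, 4 → edx=212+4=216
sub ecx, 1 → ecx=6-1=5
cmp ecx, 5  (cmp 5,5)
jg loop: not taken
shl esi, 3 → esi=0<<3=0
mov [204], esi → M[204]=0
halt.
Total executed instructions: 30.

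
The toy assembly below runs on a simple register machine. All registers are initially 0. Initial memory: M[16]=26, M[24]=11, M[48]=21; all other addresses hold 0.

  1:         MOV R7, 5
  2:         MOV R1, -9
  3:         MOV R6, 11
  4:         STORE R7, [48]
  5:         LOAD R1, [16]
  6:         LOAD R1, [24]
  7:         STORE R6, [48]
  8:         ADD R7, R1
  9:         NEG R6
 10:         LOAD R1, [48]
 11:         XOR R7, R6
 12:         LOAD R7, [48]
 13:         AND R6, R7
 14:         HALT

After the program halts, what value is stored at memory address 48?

11

MOV R7, 5 → R7=5
MOV R1, -9 → R1=-9
MOV R6, 11 → R6=11
STORE R7, [48] → M[48]=5
LOAD R1, [16] → R1=M[16]=26
LOAD R1, [24] → R1=M[24]=11
STORE R6, [48] → M[48]=11
ADD R7, R1 → R7=5+11=16
NEG R6 → R6=-(11)=-11
LOAD R1, [48] → R1=M[48]=11
XOR R7, R6 → R7=16^(-11)=-27
LOAD R7, [48] → R7=M[48]=11
AND R6, R7 → R6=(-11)&11=1
halt.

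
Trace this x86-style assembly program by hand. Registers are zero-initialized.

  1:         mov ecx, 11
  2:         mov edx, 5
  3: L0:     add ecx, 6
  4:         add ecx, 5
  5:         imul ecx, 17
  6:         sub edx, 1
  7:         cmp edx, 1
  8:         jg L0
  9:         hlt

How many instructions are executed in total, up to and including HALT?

27

mov ecx, 11 → ecx=11
mov edx, 5 → edx=5
add ecx, 6 → ecx=11+6=17
add ecx, 5 → ecx=17+5=22
imul ecx, 17 → ecx=22*17=374
sub edx, 1 → edx=5-1=4
cmp edx, 1  (cmp 4,1)
jg L0: taken
add ecx, 6 → ecx=374+6=380
add ecx, 5 → ecx=380+5=385
imul ecx, 17 → ecx=385*17=6545
sub edx, 1 → edx=4-1=3
cmp edx, 1  (cmp 3,1)
jg L0: taken
add ecx, 6 → ecx=6545+6=6551
add ecx, 5 → ecx=6551+5=6556
imul ecx, 17 → ecx=6556*17=111452
sub edx, 1 → edx=3-1=2
cmp edx, 1  (cmp 2,1)
jg L0: taken
add ecx, 6 → ecx=111452+6=111458
add ecx, 5 → ecx=111458+5=111463
imul ecx, 17 → ecx=111463*17=1894871
sub edx, 1 → edx=2-1=1
cmp edx, 1  (cmp 1,1)
jg L0: not taken
halt.
Total executed instructions: 27.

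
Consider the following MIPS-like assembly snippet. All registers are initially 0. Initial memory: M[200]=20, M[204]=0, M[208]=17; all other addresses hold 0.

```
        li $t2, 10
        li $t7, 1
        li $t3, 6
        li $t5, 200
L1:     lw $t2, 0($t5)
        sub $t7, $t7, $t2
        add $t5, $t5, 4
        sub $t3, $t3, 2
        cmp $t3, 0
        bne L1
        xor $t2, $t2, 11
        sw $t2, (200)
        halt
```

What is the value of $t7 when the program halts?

after li $t2, 10: $t2=10
after li $t7, 1: $t7=1
after li $t3, 6: $t3=6
after li $t5, 200: $t5=200
after lw $t2, 0($t5): $t2=M[200]=20
after sub $t7, $t7, $t2: $t7=1-20=-19
after add $t5, $t5, 4: $t5=200+4=204
after sub $t3, $t3, 2: $t3=6-2=4
cmp $t3, 0  (cmp 4,0)
bne L1: taken
after lw $t2, 0($t5): $t2=M[204]=0
after sub $t7, $t7, $t2: $t7=(-19)-0=-19
after add $t5, $t5, 4: $t5=204+4=208
after sub $t3, $t3, 2: $t3=4-2=2
cmp $t3, 0  (cmp 2,0)
bne L1: taken
after lw $t2, 0($t5): $t2=M[208]=17
after sub $t7, $t7, $t2: $t7=(-19)-17=-36
after add $t5, $t5, 4: $t5=208+4=212
after sub $t3, $t3, 2: $t3=2-2=0
cmp $t3, 0  (cmp 0,0)
bne L1: not taken
after xor $t2, $t2, 11: $t2=17^11=26
sw $t2, (200) → M[200]=26
halt.

-36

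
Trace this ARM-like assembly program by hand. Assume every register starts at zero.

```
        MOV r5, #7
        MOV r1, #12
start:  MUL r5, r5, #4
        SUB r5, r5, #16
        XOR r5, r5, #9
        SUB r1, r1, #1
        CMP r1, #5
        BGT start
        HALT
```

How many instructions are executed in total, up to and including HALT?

45

r5=7
r1=12
r5=7*4=28
r5=28-16=12
r5=12^9=5
r1=12-1=11
CMP r1, #5  (cmp 11,5)
BGT start: taken
r5=5*4=20
r5=20-16=4
r5=4^9=13
r1=11-1=10
CMP r1, #5  (cmp 10,5)
BGT start: taken
r5=13*4=52
r5=52-16=36
r5=36^9=45
r1=10-1=9
CMP r1, #5  (cmp 9,5)
BGT start: taken
r5=45*4=180
r5=180-16=164
r5=164^9=173
r1=9-1=8
CMP r1, #5  (cmp 8,5)
BGT start: taken
r5=173*4=692
r5=692-16=676
r5=676^9=685
r1=8-1=7
CMP r1, #5  (cmp 7,5)
BGT start: taken
r5=685*4=2740
r5=2740-16=2724
r5=2724^9=2733
r1=7-1=6
CMP r1, #5  (cmp 6,5)
BGT start: taken
r5=2733*4=10932
r5=10932-16=10916
r5=10916^9=10925
r1=6-1=5
CMP r1, #5  (cmp 5,5)
BGT start: not taken
halt.
Total executed instructions: 45.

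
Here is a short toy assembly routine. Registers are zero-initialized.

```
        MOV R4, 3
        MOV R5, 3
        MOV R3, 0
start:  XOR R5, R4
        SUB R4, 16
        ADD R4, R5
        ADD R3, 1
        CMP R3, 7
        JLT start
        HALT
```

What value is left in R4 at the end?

119

after MOV R4, 3: R4=3
after MOV R5, 3: R5=3
after MOV R3, 0: R3=0
after XOR R5, R4: R5=3^3=0
after SUB R4, 16: R4=3-16=-13
after ADD R4, R5: R4=(-13)+0=-13
after ADD R3, 1: R3=0+1=1
CMP R3, 7  (cmp 1,7)
JLT start: taken
after XOR R5, R4: R5=0^(-13)=-13
after SUB R4, 16: R4=(-13)-16=-29
after ADD R4, R5: R4=(-29)+(-13)=-42
after ADD R3, 1: R3=1+1=2
CMP R3, 7  (cmp 2,7)
JLT start: taken
after XOR R5, R4: R5=(-13)^(-42)=37
after SUB R4, 16: R4=(-42)-16=-58
after ADD R4, R5: R4=(-58)+37=-21
after ADD R3, 1: R3=2+1=3
CMP R3, 7  (cmp 3,7)
JLT start: taken
after XOR R5, R4: R5=37^(-21)=-50
after SUB R4, 16: R4=(-21)-16=-37
after ADD R4, R5: R4=(-37)+(-50)=-87
after ADD R3, 1: R3=3+1=4
CMP R3, 7  (cmp 4,7)
JLT start: taken
after XOR R5, R4: R5=(-50)^(-87)=103
after SUB R4, 16: R4=(-87)-16=-103
after ADD R4, R5: R4=(-103)+103=0
after ADD R3, 1: R3=4+1=5
CMP R3, 7  (cmp 5,7)
JLT start: taken
after XOR R5, R4: R5=103^0=103
after SUB R4, 16: R4=0-16=-16
after ADD R4, R5: R4=(-16)+103=87
after ADD R3, 1: R3=5+1=6
CMP R3, 7  (cmp 6,7)
JLT start: taken
after XOR R5, R4: R5=103^87=48
after SUB R4, 16: R4=87-16=71
after ADD R4, R5: R4=71+48=119
after ADD R3, 1: R3=6+1=7
CMP R3, 7  (cmp 7,7)
JLT start: not taken
halt.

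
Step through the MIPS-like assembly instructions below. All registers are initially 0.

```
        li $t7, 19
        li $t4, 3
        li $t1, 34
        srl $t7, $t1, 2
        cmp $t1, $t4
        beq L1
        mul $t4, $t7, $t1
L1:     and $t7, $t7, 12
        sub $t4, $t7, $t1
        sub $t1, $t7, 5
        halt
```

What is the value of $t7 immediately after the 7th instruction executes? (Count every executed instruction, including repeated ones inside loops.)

after li $t7, 19: $t7=19
after li $t4, 3: $t4=3
after li $t1, 34: $t1=34
after srl $t7, $t1, 2: $t7=34>>2=8
cmp $t1, $t4  (cmp 34,3)
beq L1: not taken
after mul $t4, $t7, $t1: $t4=8*34=272
After step 7: $t7 = 8.

8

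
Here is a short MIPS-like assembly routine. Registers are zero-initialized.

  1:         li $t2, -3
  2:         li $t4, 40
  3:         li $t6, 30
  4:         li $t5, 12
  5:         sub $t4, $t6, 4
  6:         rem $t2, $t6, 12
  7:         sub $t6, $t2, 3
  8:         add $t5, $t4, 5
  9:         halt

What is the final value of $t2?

$t2=-3
$t4=40
$t6=30
$t5=12
$t4=30-4=26
$t2=30%12=6
$t6=6-3=3
$t5=26+5=31
halt.

6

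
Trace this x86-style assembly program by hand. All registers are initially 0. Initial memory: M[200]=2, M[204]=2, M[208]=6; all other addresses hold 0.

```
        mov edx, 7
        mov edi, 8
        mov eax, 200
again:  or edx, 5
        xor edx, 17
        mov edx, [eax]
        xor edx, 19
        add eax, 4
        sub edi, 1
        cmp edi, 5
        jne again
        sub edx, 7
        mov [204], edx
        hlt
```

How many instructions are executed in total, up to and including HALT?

edx=7
edi=8
eax=200
edx=7|5=7
edx=7^17=22
edx=M[200]=2
edx=2^19=17
eax=200+4=204
edi=8-1=7
cmp edi, 5  (cmp 7,5)
jne again: taken
edx=17|5=21
edx=21^17=4
edx=M[204]=2
edx=2^19=17
eax=204+4=208
edi=7-1=6
cmp edi, 5  (cmp 6,5)
jne again: taken
edx=17|5=21
edx=21^17=4
edx=M[208]=6
edx=6^19=21
eax=208+4=212
edi=6-1=5
cmp edi, 5  (cmp 5,5)
jne again: not taken
edx=21-7=14
mov [204], edx → M[204]=14
halt.
Total executed instructions: 30.

30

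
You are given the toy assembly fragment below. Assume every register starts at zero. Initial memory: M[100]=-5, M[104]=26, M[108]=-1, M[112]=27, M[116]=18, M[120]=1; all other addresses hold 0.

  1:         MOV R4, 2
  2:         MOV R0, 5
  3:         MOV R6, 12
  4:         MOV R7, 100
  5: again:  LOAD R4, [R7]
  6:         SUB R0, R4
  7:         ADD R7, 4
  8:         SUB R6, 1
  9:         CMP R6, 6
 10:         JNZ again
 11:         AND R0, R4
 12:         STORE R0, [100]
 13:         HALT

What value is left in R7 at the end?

R4=2
R0=5
R6=12
R7=100
R4=M[100]=-5
R0=5-(-5)=10
R7=100+4=104
R6=12-1=11
CMP R6, 6  (cmp 11,6)
JNZ again: taken
R4=M[104]=26
R0=10-26=-16
R7=104+4=108
R6=11-1=10
CMP R6, 6  (cmp 10,6)
JNZ again: taken
R4=M[108]=-1
R0=(-16)-(-1)=-15
R7=108+4=112
R6=10-1=9
CMP R6, 6  (cmp 9,6)
JNZ again: taken
R4=M[112]=27
R0=(-15)-27=-42
R7=112+4=116
R6=9-1=8
CMP R6, 6  (cmp 8,6)
JNZ again: taken
R4=M[116]=18
R0=(-42)-18=-60
R7=116+4=120
R6=8-1=7
CMP R6, 6  (cmp 7,6)
JNZ again: taken
R4=M[120]=1
R0=(-60)-1=-61
R7=120+4=124
R6=7-1=6
CMP R6, 6  (cmp 6,6)
JNZ again: not taken
R0=(-61)&1=1
STORE R0, [100] → M[100]=1
halt.

124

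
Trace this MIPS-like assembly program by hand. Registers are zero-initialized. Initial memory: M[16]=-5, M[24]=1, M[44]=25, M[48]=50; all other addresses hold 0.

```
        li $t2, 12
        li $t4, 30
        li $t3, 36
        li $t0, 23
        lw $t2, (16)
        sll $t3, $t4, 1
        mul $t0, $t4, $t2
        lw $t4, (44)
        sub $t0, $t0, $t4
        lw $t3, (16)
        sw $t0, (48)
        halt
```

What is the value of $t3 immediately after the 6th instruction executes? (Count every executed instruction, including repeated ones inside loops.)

li $t2, 12 → $t2=12
li $t4, 30 → $t4=30
li $t3, 36 → $t3=36
li $t0, 23 → $t0=23
lw $t2, (16) → $t2=M[16]=-5
sll $t3, $t4, 1 → $t3=30<<1=60
After step 6: $t3 = 60.

60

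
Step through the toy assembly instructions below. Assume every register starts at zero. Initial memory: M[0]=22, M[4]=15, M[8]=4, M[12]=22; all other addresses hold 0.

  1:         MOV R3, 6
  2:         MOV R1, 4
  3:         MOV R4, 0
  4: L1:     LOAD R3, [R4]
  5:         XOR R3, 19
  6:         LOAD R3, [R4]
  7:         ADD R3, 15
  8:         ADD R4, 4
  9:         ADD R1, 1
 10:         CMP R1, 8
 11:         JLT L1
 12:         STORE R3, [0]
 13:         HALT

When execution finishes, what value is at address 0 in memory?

R3=6
R1=4
R4=0
R3=M[0]=22
R3=22^19=5
R3=M[0]=22
R3=22+15=37
R4=0+4=4
R1=4+1=5
CMP R1, 8  (cmp 5,8)
JLT L1: taken
R3=M[4]=15
R3=15^19=28
R3=M[4]=15
R3=15+15=30
R4=4+4=8
R1=5+1=6
CMP R1, 8  (cmp 6,8)
JLT L1: taken
R3=M[8]=4
R3=4^19=23
R3=M[8]=4
R3=4+15=19
R4=8+4=12
R1=6+1=7
CMP R1, 8  (cmp 7,8)
JLT L1: taken
R3=M[12]=22
R3=22^19=5
R3=M[12]=22
R3=22+15=37
R4=12+4=16
R1=7+1=8
CMP R1, 8  (cmp 8,8)
JLT L1: not taken
STORE R3, [0] → M[0]=37
halt.

37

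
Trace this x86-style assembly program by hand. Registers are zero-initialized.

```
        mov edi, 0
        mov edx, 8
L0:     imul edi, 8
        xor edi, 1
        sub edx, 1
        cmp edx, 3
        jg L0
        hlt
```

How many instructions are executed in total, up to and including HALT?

28

edi=0
edx=8
edi=0*8=0
edi=0^1=1
edx=8-1=7
cmp edx, 3  (cmp 7,3)
jg L0: taken
edi=1*8=8
edi=8^1=9
edx=7-1=6
cmp edx, 3  (cmp 6,3)
jg L0: taken
edi=9*8=72
edi=72^1=73
edx=6-1=5
cmp edx, 3  (cmp 5,3)
jg L0: taken
edi=73*8=584
edi=584^1=585
edx=5-1=4
cmp edx, 3  (cmp 4,3)
jg L0: taken
edi=585*8=4680
edi=4680^1=4681
edx=4-1=3
cmp edx, 3  (cmp 3,3)
jg L0: not taken
halt.
Total executed instructions: 28.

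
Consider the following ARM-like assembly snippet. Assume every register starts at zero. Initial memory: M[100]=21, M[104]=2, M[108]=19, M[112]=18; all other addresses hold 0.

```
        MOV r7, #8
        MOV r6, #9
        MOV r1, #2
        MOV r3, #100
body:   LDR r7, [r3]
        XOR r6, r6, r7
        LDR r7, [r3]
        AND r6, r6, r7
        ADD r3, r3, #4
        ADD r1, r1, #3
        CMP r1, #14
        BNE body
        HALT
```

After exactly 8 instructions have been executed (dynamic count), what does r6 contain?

MOV r7, #8 → r7=8
MOV r6, #9 → r6=9
MOV r1, #2 → r1=2
MOV r3, #100 → r3=100
LDR r7, [r3] → r7=M[100]=21
XOR r6, r6, r7 → r6=9^21=28
LDR r7, [r3] → r7=M[100]=21
AND r6, r6, r7 → r6=28&21=20
After step 8: r6 = 20.

20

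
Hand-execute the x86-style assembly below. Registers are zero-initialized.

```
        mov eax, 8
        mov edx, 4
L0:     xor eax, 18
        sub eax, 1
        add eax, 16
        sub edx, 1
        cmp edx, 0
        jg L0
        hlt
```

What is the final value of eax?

132

eax=8
edx=4
eax=8^18=26
eax=26-1=25
eax=25+16=41
edx=4-1=3
cmp edx, 0  (cmp 3,0)
jg L0: taken
eax=41^18=59
eax=59-1=58
eax=58+16=74
edx=3-1=2
cmp edx, 0  (cmp 2,0)
jg L0: taken
eax=74^18=88
eax=88-1=87
eax=87+16=103
edx=2-1=1
cmp edx, 0  (cmp 1,0)
jg L0: taken
eax=103^18=117
eax=117-1=116
eax=116+16=132
edx=1-1=0
cmp edx, 0  (cmp 0,0)
jg L0: not taken
halt.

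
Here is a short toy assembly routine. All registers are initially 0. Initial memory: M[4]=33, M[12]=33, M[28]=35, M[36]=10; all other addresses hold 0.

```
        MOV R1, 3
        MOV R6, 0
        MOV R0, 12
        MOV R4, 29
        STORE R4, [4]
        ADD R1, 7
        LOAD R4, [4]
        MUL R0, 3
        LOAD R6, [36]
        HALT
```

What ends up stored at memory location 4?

29

after MOV R1, 3: R1=3
after MOV R6, 0: R6=0
after MOV R0, 12: R0=12
after MOV R4, 29: R4=29
STORE R4, [4] → M[4]=29
after ADD R1, 7: R1=3+7=10
after LOAD R4, [4]: R4=M[4]=29
after MUL R0, 3: R0=12*3=36
after LOAD R6, [36]: R6=M[36]=10
halt.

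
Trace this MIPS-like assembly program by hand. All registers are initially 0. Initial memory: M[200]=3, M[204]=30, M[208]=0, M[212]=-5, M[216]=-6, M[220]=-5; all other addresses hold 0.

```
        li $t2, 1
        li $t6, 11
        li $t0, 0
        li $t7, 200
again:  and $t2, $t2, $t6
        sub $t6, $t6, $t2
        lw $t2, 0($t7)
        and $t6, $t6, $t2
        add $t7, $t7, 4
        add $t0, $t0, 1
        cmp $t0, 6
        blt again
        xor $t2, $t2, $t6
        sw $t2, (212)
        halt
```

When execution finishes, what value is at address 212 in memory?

-5

$t2=1
$t6=11
$t0=0
$t7=200
$t2=1&11=1
$t6=11-1=10
$t2=M[200]=3
$t6=10&3=2
$t7=200+4=204
$t0=0+1=1
cmp $t0, 6  (cmp 1,6)
blt again: taken
$t2=3&2=2
$t6=2-2=0
$t2=M[204]=30
$t6=0&30=0
$t7=204+4=208
$t0=1+1=2
cmp $t0, 6  (cmp 2,6)
blt again: taken
$t2=30&0=0
$t6=0-0=0
$t2=M[208]=0
$t6=0&0=0
$t7=208+4=212
$t0=2+1=3
cmp $t0, 6  (cmp 3,6)
blt again: taken
$t2=0&0=0
$t6=0-0=0
$t2=M[212]=-5
$t6=0&(-5)=0
$t7=212+4=216
$t0=3+1=4
cmp $t0, 6  (cmp 4,6)
blt again: taken
$t2=(-5)&0=0
$t6=0-0=0
$t2=M[216]=-6
$t6=0&(-6)=0
$t7=216+4=220
$t0=4+1=5
cmp $t0, 6  (cmp 5,6)
blt again: taken
$t2=(-6)&0=0
$t6=0-0=0
$t2=M[220]=-5
$t6=0&(-5)=0
$t7=220+4=224
$t0=5+1=6
cmp $t0, 6  (cmp 6,6)
blt again: not taken
$t2=(-5)^0=-5
sw $t2, (212) → M[212]=-5
halt.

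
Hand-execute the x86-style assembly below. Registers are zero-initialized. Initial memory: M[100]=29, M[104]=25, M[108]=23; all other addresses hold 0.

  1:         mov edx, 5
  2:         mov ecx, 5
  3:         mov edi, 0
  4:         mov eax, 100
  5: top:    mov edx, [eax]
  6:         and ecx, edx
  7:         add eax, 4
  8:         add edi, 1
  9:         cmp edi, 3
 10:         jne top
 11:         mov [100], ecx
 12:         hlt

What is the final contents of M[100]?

1

mov edx, 5 → edx=5
mov ecx, 5 → ecx=5
mov edi, 0 → edi=0
mov eax, 100 → eax=100
mov edx, [eax] → edx=M[100]=29
and ecx, edx → ecx=5&29=5
add eax, 4 → eax=100+4=104
add edi, 1 → edi=0+1=1
cmp edi, 3  (cmp 1,3)
jne top: taken
mov edx, [eax] → edx=M[104]=25
and ecx, edx → ecx=5&25=1
add eax, 4 → eax=104+4=108
add edi, 1 → edi=1+1=2
cmp edi, 3  (cmp 2,3)
jne top: taken
mov edx, [eax] → edx=M[108]=23
and ecx, edx → ecx=1&23=1
add eax, 4 → eax=108+4=112
add edi, 1 → edi=2+1=3
cmp edi, 3  (cmp 3,3)
jne top: not taken
mov [100], ecx → M[100]=1
halt.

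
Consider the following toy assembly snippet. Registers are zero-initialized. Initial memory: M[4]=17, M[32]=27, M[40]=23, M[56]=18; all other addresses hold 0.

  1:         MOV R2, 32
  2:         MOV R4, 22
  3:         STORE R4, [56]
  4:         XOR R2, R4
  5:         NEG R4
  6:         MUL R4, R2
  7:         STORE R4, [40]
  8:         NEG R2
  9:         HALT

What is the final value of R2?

-54

after MOV R2, 32: R2=32
after MOV R4, 22: R4=22
STORE R4, [56] → M[56]=22
after XOR R2, R4: R2=32^22=54
after NEG R4: R4=-(22)=-22
after MUL R4, R2: R4=(-22)*54=-1188
STORE R4, [40] → M[40]=-1188
after NEG R2: R2=-(54)=-54
halt.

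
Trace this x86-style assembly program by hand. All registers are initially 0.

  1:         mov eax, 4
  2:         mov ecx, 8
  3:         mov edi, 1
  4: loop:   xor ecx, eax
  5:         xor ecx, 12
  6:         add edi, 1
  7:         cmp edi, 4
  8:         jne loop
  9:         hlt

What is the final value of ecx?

0

mov eax, 4 → eax=4
mov ecx, 8 → ecx=8
mov edi, 1 → edi=1
xor ecx, eax → ecx=8^4=12
xor ecx, 12 → ecx=12^12=0
add edi, 1 → edi=1+1=2
cmp edi, 4  (cmp 2,4)
jne loop: taken
xor ecx, eax → ecx=0^4=4
xor ecx, 12 → ecx=4^12=8
add edi, 1 → edi=2+1=3
cmp edi, 4  (cmp 3,4)
jne loop: taken
xor ecx, eax → ecx=8^4=12
xor ecx, 12 → ecx=12^12=0
add edi, 1 → edi=3+1=4
cmp edi, 4  (cmp 4,4)
jne loop: not taken
halt.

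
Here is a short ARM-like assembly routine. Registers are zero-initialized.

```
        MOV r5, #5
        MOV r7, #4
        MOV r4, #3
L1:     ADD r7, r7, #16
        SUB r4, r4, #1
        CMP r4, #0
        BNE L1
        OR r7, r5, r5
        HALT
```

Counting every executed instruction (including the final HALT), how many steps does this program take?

after MOV r5, #5: r5=5
after MOV r7, #4: r7=4
after MOV r4, #3: r4=3
after ADD r7, r7, #16: r7=4+16=20
after SUB r4, r4, #1: r4=3-1=2
CMP r4, #0  (cmp 2,0)
BNE L1: taken
after ADD r7, r7, #16: r7=20+16=36
after SUB r4, r4, #1: r4=2-1=1
CMP r4, #0  (cmp 1,0)
BNE L1: taken
after ADD r7, r7, #16: r7=36+16=52
after SUB r4, r4, #1: r4=1-1=0
CMP r4, #0  (cmp 0,0)
BNE L1: not taken
after OR r7, r5, r5: r7=5|5=5
halt.
Total executed instructions: 17.

17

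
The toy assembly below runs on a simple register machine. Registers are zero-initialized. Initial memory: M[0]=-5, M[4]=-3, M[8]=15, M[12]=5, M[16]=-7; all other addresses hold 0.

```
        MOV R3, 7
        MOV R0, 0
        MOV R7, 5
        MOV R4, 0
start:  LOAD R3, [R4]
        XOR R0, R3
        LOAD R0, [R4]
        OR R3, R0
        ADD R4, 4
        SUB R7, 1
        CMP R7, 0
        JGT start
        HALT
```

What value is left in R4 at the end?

20

after MOV R3, 7: R3=7
after MOV R0, 0: R0=0
after MOV R7, 5: R7=5
after MOV R4, 0: R4=0
after LOAD R3, [R4]: R3=M[0]=-5
after XOR R0, R3: R0=0^(-5)=-5
after LOAD R0, [R4]: R0=M[0]=-5
after OR R3, R0: R3=(-5)|(-5)=-5
after ADD R4, 4: R4=0+4=4
after SUB R7, 1: R7=5-1=4
CMP R7, 0  (cmp 4,0)
JGT start: taken
after LOAD R3, [R4]: R3=M[4]=-3
after XOR R0, R3: R0=(-5)^(-3)=6
after LOAD R0, [R4]: R0=M[4]=-3
after OR R3, R0: R3=(-3)|(-3)=-3
after ADD R4, 4: R4=4+4=8
after SUB R7, 1: R7=4-1=3
CMP R7, 0  (cmp 3,0)
JGT start: taken
after LOAD R3, [R4]: R3=M[8]=15
after XOR R0, R3: R0=(-3)^15=-14
after LOAD R0, [R4]: R0=M[8]=15
after OR R3, R0: R3=15|15=15
after ADD R4, 4: R4=8+4=12
after SUB R7, 1: R7=3-1=2
CMP R7, 0  (cmp 2,0)
JGT start: taken
after LOAD R3, [R4]: R3=M[12]=5
after XOR R0, R3: R0=15^5=10
after LOAD R0, [R4]: R0=M[12]=5
after OR R3, R0: R3=5|5=5
after ADD R4, 4: R4=12+4=16
after SUB R7, 1: R7=2-1=1
CMP R7, 0  (cmp 1,0)
JGT start: taken
after LOAD R3, [R4]: R3=M[16]=-7
after XOR R0, R3: R0=5^(-7)=-4
after LOAD R0, [R4]: R0=M[16]=-7
after OR R3, R0: R3=(-7)|(-7)=-7
after ADD R4, 4: R4=16+4=20
after SUB R7, 1: R7=1-1=0
CMP R7, 0  (cmp 0,0)
JGT start: not taken
halt.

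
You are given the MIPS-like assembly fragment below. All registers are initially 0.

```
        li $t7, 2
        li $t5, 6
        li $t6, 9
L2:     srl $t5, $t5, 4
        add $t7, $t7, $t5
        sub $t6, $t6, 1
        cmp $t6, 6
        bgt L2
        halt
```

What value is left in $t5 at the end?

li $t7, 2 → $t7=2
li $t5, 6 → $t5=6
li $t6, 9 → $t6=9
srl $t5, $t5, 4 → $t5=6>>4=0
add $t7, $t7, $t5 → $t7=2+0=2
sub $t6, $t6, 1 → $t6=9-1=8
cmp $t6, 6  (cmp 8,6)
bgt L2: taken
srl $t5, $t5, 4 → $t5=0>>4=0
add $t7, $t7, $t5 → $t7=2+0=2
sub $t6, $t6, 1 → $t6=8-1=7
cmp $t6, 6  (cmp 7,6)
bgt L2: taken
srl $t5, $t5, 4 → $t5=0>>4=0
add $t7, $t7, $t5 → $t7=2+0=2
sub $t6, $t6, 1 → $t6=7-1=6
cmp $t6, 6  (cmp 6,6)
bgt L2: not taken
halt.

0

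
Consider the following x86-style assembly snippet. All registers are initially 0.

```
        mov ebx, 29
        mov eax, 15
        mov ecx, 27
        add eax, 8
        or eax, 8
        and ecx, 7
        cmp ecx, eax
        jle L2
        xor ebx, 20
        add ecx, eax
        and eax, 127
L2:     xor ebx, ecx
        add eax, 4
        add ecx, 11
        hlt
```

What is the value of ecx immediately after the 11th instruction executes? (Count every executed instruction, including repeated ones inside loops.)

ebx=29
eax=15
ecx=27
eax=15+8=23
eax=23|8=31
ecx=27&7=3
cmp ecx, eax  (cmp 3,31)
jle L2: taken
ebx=29^3=30
eax=31+4=35
ecx=3+11=14
After step 11: ecx = 14.

14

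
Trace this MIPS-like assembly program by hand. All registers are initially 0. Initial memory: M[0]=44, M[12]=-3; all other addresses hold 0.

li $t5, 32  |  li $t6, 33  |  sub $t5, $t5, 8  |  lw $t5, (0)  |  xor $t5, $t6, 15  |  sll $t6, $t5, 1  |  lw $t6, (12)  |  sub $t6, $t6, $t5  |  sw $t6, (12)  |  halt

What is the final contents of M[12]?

-49

after li $t5, 32: $t5=32
after li $t6, 33: $t6=33
after sub $t5, $t5, 8: $t5=32-8=24
after lw $t5, (0): $t5=M[0]=44
after xor $t5, $t6, 15: $t5=33^15=46
after sll $t6, $t5, 1: $t6=46<<1=92
after lw $t6, (12): $t6=M[12]=-3
after sub $t6, $t6, $t5: $t6=(-3)-46=-49
sw $t6, (12) → M[12]=-49
halt.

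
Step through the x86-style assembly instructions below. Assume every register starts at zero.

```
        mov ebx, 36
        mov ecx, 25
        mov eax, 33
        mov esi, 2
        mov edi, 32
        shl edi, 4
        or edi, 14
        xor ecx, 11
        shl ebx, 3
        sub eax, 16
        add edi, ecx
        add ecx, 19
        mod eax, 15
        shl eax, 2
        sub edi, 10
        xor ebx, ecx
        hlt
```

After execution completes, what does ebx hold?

ebx=36
ecx=25
eax=33
esi=2
edi=32
edi=32<<4=512
edi=512|14=526
ecx=25^11=18
ebx=36<<3=288
eax=33-16=17
edi=526+18=544
ecx=18+19=37
eax=17%15=2
eax=2<<2=8
edi=544-10=534
ebx=288^37=261
halt.

261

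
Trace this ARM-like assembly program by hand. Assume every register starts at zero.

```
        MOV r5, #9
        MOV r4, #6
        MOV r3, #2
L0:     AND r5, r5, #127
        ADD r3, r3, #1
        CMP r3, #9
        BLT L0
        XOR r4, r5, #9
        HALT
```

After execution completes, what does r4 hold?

r5=9
r4=6
r3=2
r5=9&127=9
r3=2+1=3
CMP r3, #9  (cmp 3,9)
BLT L0: taken
r5=9&127=9
r3=3+1=4
CMP r3, #9  (cmp 4,9)
BLT L0: taken
r5=9&127=9
r3=4+1=5
CMP r3, #9  (cmp 5,9)
BLT L0: taken
r5=9&127=9
r3=5+1=6
CMP r3, #9  (cmp 6,9)
BLT L0: taken
r5=9&127=9
r3=6+1=7
CMP r3, #9  (cmp 7,9)
BLT L0: taken
r5=9&127=9
r3=7+1=8
CMP r3, #9  (cmp 8,9)
BLT L0: taken
r5=9&127=9
r3=8+1=9
CMP r3, #9  (cmp 9,9)
BLT L0: not taken
r4=9^9=0
halt.

0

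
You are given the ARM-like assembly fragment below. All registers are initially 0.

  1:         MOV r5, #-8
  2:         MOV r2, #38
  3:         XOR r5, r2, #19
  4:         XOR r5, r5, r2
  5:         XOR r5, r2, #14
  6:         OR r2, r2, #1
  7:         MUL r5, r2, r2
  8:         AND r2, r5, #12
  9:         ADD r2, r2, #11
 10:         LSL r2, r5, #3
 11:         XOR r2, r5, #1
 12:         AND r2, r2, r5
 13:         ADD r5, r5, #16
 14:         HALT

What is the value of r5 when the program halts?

1537

after MOV r5, #-8: r5=-8
after MOV r2, #38: r2=38
after XOR r5, r2, #19: r5=38^19=53
after XOR r5, r5, r2: r5=53^38=19
after XOR r5, r2, #14: r5=38^14=40
after OR r2, r2, #1: r2=38|1=39
after MUL r5, r2, r2: r5=39*39=1521
after AND r2, r5, #12: r2=1521&12=0
after ADD r2, r2, #11: r2=0+11=11
after LSL r2, r5, #3: r2=1521<<3=12168
after XOR r2, r5, #1: r2=1521^1=1520
after AND r2, r2, r5: r2=1520&1521=1520
after ADD r5, r5, #16: r5=1521+16=1537
halt.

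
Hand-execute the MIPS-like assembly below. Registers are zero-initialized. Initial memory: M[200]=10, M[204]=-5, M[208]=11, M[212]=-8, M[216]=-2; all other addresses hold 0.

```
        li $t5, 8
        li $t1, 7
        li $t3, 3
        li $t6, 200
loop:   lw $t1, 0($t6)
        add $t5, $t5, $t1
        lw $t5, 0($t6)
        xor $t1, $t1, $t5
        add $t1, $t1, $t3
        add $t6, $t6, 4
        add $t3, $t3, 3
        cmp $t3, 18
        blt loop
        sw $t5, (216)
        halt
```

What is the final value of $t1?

$t5=8
$t1=7
$t3=3
$t6=200
$t1=M[200]=10
$t5=8+10=18
$t5=M[200]=10
$t1=10^10=0
$t1=0+3=3
$t6=200+4=204
$t3=3+3=6
cmp $t3, 18  (cmp 6,18)
blt loop: taken
$t1=M[204]=-5
$t5=10+(-5)=5
$t5=M[204]=-5
$t1=(-5)^(-5)=0
$t1=0+6=6
$t6=204+4=208
$t3=6+3=9
cmp $t3, 18  (cmp 9,18)
blt loop: taken
$t1=M[208]=11
$t5=(-5)+11=6
$t5=M[208]=11
$t1=11^11=0
$t1=0+9=9
$t6=208+4=212
$t3=9+3=12
cmp $t3, 18  (cmp 12,18)
blt loop: taken
$t1=M[212]=-8
$t5=11+(-8)=3
$t5=M[212]=-8
$t1=(-8)^(-8)=0
$t1=0+12=12
$t6=212+4=216
$t3=12+3=15
cmp $t3, 18  (cmp 15,18)
blt loop: taken
$t1=M[216]=-2
$t5=(-8)+(-2)=-10
$t5=M[216]=-2
$t1=(-2)^(-2)=0
$t1=0+15=15
$t6=216+4=220
$t3=15+3=18
cmp $t3, 18  (cmp 18,18)
blt loop: not taken
sw $t5, (216) → M[216]=-2
halt.

15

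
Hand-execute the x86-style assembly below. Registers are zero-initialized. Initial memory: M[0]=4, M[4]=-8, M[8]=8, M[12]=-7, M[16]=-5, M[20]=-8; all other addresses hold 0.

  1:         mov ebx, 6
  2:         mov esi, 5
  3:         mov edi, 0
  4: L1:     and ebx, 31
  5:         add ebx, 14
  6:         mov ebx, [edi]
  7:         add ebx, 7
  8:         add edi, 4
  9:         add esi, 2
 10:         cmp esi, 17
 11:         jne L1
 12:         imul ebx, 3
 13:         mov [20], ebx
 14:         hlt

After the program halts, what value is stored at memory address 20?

after mov ebx, 6: ebx=6
after mov esi, 5: esi=5
after mov edi, 0: edi=0
after and ebx, 31: ebx=6&31=6
after add ebx, 14: ebx=6+14=20
after mov ebx, [edi]: ebx=M[0]=4
after add ebx, 7: ebx=4+7=11
after add edi, 4: edi=0+4=4
after add esi, 2: esi=5+2=7
cmp esi, 17  (cmp 7,17)
jne L1: taken
after and ebx, 31: ebx=11&31=11
after add ebx, 14: ebx=11+14=25
after mov ebx, [edi]: ebx=M[4]=-8
after add ebx, 7: ebx=(-8)+7=-1
after add edi, 4: edi=4+4=8
after add esi, 2: esi=7+2=9
cmp esi, 17  (cmp 9,17)
jne L1: taken
after and ebx, 31: ebx=(-1)&31=31
after add ebx, 14: ebx=31+14=45
after mov ebx, [edi]: ebx=M[8]=8
after add ebx, 7: ebx=8+7=15
after add edi, 4: edi=8+4=12
after add esi, 2: esi=9+2=11
cmp esi, 17  (cmp 11,17)
jne L1: taken
after and ebx, 31: ebx=15&31=15
after add ebx, 14: ebx=15+14=29
after mov ebx, [edi]: ebx=M[12]=-7
after add ebx, 7: ebx=(-7)+7=0
after add edi, 4: edi=12+4=16
after add esi, 2: esi=11+2=13
cmp esi, 17  (cmp 13,17)
jne L1: taken
after and ebx, 31: ebx=0&31=0
after add ebx, 14: ebx=0+14=14
after mov ebx, [edi]: ebx=M[16]=-5
after add ebx, 7: ebx=(-5)+7=2
after add edi, 4: edi=16+4=20
after add esi, 2: esi=13+2=15
cmp esi, 17  (cmp 15,17)
jne L1: taken
after and ebx, 31: ebx=2&31=2
after add ebx, 14: ebx=2+14=16
after mov ebx, [edi]: ebx=M[20]=-8
after add ebx, 7: ebx=(-8)+7=-1
after add edi, 4: edi=20+4=24
after add esi, 2: esi=15+2=17
cmp esi, 17  (cmp 17,17)
jne L1: not taken
after imul ebx, 3: ebx=(-1)*3=-3
mov [20], ebx → M[20]=-3
halt.

-3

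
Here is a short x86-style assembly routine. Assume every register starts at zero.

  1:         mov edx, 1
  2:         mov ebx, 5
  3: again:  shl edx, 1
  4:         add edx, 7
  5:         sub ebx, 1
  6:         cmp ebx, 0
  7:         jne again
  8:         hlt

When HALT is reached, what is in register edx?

249

mov edx, 1 → edx=1
mov ebx, 5 → ebx=5
shl edx, 1 → edx=1<<1=2
add edx, 7 → edx=2+7=9
sub ebx, 1 → ebx=5-1=4
cmp ebx, 0  (cmp 4,0)
jne again: taken
shl edx, 1 → edx=9<<1=18
add edx, 7 → edx=18+7=25
sub ebx, 1 → ebx=4-1=3
cmp ebx, 0  (cmp 3,0)
jne again: taken
shl edx, 1 → edx=25<<1=50
add edx, 7 → edx=50+7=57
sub ebx, 1 → ebx=3-1=2
cmp ebx, 0  (cmp 2,0)
jne again: taken
shl edx, 1 → edx=57<<1=114
add edx, 7 → edx=114+7=121
sub ebx, 1 → ebx=2-1=1
cmp ebx, 0  (cmp 1,0)
jne again: taken
shl edx, 1 → edx=121<<1=242
add edx, 7 → edx=242+7=249
sub ebx, 1 → ebx=1-1=0
cmp ebx, 0  (cmp 0,0)
jne again: not taken
halt.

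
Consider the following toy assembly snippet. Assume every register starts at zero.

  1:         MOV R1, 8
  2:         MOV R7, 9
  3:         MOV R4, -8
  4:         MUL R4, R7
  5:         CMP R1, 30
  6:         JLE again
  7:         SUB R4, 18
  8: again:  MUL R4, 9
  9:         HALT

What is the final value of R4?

after MOV R1, 8: R1=8
after MOV R7, 9: R7=9
after MOV R4, -8: R4=-8
after MUL R4, R7: R4=(-8)*9=-72
CMP R1, 30  (cmp 8,30)
JLE again: taken
after MUL R4, 9: R4=(-72)*9=-648
halt.

-648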